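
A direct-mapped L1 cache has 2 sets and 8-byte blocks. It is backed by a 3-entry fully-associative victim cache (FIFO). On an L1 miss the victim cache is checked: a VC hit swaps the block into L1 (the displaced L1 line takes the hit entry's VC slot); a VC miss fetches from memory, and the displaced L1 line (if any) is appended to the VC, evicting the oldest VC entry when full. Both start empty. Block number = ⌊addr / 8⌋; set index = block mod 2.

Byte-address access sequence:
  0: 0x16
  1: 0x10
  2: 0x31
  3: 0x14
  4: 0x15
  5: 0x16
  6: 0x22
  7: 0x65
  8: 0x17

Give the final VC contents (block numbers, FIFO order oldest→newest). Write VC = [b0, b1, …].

  [0] addr=0x16 blk=2 s=0: MISS | VC []
  [1] addr=0x10 blk=2 s=0: L1-HIT | VC []
  [2] addr=0x31 blk=6 s=0: MISS | VC [2]
  [3] addr=0x14 blk=2 s=0: VC-HIT | VC [6]
  [4] addr=0x15 blk=2 s=0: L1-HIT | VC [6]
  [5] addr=0x16 blk=2 s=0: L1-HIT | VC [6]
  [6] addr=0x22 blk=4 s=0: MISS | VC [6, 2]
  [7] addr=0x65 blk=12 s=0: MISS | VC [6, 2, 4]
  [8] addr=0x17 blk=2 s=0: VC-HIT | VC [6, 12, 4]

VC = [6, 12, 4]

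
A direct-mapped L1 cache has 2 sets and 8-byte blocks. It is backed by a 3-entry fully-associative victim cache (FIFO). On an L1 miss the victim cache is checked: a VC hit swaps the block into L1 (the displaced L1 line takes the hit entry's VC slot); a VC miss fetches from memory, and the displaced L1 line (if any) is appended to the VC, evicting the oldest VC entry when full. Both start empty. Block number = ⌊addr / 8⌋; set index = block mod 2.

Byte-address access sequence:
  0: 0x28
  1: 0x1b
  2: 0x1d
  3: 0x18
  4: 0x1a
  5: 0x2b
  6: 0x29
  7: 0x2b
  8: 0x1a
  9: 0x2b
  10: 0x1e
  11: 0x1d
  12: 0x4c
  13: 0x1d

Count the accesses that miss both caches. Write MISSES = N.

MISSES = 3

#0 0x28→b5/s1 MISS; vc=[]
#1 0x1b→b3/s1 MISS; vc=[5]
#2 0x1d→b3/s1 L1-HIT; vc=[5]
#3 0x18→b3/s1 L1-HIT; vc=[5]
#4 0x1a→b3/s1 L1-HIT; vc=[5]
#5 0x2b→b5/s1 VC-HIT; vc=[3]
#6 0x29→b5/s1 L1-HIT; vc=[3]
#7 0x2b→b5/s1 L1-HIT; vc=[3]
#8 0x1a→b3/s1 VC-HIT; vc=[5]
#9 0x2b→b5/s1 VC-HIT; vc=[3]
#10 0x1e→b3/s1 VC-HIT; vc=[5]
#11 0x1d→b3/s1 L1-HIT; vc=[5]
#12 0x4c→b9/s1 MISS; vc=[5,3]
#13 0x1d→b3/s1 VC-HIT; vc=[5,9]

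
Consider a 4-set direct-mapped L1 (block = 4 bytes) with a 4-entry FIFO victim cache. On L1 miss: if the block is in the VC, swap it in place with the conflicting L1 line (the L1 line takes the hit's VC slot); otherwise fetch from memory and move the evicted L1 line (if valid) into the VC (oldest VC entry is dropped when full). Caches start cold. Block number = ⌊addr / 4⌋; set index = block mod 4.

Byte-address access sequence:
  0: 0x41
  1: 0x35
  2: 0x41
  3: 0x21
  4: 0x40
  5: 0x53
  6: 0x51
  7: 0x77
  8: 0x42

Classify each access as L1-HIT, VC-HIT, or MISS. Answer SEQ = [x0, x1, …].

#0 0x41→b16/s0 MISS; vc=[]
#1 0x35→b13/s1 MISS; vc=[]
#2 0x41→b16/s0 L1-HIT; vc=[]
#3 0x21→b8/s0 MISS; vc=[16]
#4 0x40→b16/s0 VC-HIT; vc=[8]
#5 0x53→b20/s0 MISS; vc=[8,16]
#6 0x51→b20/s0 L1-HIT; vc=[8,16]
#7 0x77→b29/s1 MISS; vc=[8,16,13]
#8 0x42→b16/s0 VC-HIT; vc=[8,20,13]

SEQ = [MISS, MISS, L1-HIT, MISS, VC-HIT, MISS, L1-HIT, MISS, VC-HIT]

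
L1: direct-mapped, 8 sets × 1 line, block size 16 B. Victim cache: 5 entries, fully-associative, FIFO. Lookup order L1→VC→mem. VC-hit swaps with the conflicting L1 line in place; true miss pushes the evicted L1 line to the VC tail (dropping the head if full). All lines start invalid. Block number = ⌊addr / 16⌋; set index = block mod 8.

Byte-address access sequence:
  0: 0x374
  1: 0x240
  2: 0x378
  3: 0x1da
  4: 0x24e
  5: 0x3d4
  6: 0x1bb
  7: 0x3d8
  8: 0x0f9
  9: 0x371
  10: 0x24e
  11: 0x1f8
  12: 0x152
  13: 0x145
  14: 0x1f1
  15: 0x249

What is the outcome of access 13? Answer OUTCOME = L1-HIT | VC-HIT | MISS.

OUTCOME = MISS

#0 0x374→b55/s7 MISS; vc=[]
#1 0x240→b36/s4 MISS; vc=[]
#2 0x378→b55/s7 L1-HIT; vc=[]
#3 0x1da→b29/s5 MISS; vc=[]
#4 0x24e→b36/s4 L1-HIT; vc=[]
#5 0x3d4→b61/s5 MISS; vc=[29]
#6 0x1bb→b27/s3 MISS; vc=[29]
#7 0x3d8→b61/s5 L1-HIT; vc=[29]
#8 0xf9→b15/s7 MISS; vc=[29,55]
#9 0x371→b55/s7 VC-HIT; vc=[29,15]
#10 0x24e→b36/s4 L1-HIT; vc=[29,15]
#11 0x1f8→b31/s7 MISS; vc=[29,15,55]
#12 0x152→b21/s5 MISS; vc=[29,15,55,61]
#13 0x145→b20/s4 MISS; vc=[29,15,55,61,36]
#14 0x1f1→b31/s7 L1-HIT; vc=[29,15,55,61,36]
#15 0x249→b36/s4 VC-HIT; vc=[29,15,55,61,20]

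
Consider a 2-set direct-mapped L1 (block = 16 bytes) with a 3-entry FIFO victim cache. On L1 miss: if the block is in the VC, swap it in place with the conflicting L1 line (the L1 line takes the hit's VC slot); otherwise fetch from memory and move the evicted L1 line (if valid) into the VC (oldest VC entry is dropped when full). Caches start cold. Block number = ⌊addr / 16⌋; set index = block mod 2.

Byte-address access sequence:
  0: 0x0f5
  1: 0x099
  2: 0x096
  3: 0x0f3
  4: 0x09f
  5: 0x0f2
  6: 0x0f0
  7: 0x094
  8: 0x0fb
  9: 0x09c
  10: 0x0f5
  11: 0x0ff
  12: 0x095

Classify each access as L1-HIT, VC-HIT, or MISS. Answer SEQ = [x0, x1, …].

  [0] addr=0xf5 blk=15 s=1: MISS | VC []
  [1] addr=0x99 blk=9 s=1: MISS | VC [15]
  [2] addr=0x96 blk=9 s=1: L1-HIT | VC [15]
  [3] addr=0xf3 blk=15 s=1: VC-HIT | VC [9]
  [4] addr=0x9f blk=9 s=1: VC-HIT | VC [15]
  [5] addr=0xf2 blk=15 s=1: VC-HIT | VC [9]
  [6] addr=0xf0 blk=15 s=1: L1-HIT | VC [9]
  [7] addr=0x94 blk=9 s=1: VC-HIT | VC [15]
  [8] addr=0xfb blk=15 s=1: VC-HIT | VC [9]
  [9] addr=0x9c blk=9 s=1: VC-HIT | VC [15]
  [10] addr=0xf5 blk=15 s=1: VC-HIT | VC [9]
  [11] addr=0xff blk=15 s=1: L1-HIT | VC [9]
  [12] addr=0x95 blk=9 s=1: VC-HIT | VC [15]

SEQ = [MISS, MISS, L1-HIT, VC-HIT, VC-HIT, VC-HIT, L1-HIT, VC-HIT, VC-HIT, VC-HIT, VC-HIT, L1-HIT, VC-HIT]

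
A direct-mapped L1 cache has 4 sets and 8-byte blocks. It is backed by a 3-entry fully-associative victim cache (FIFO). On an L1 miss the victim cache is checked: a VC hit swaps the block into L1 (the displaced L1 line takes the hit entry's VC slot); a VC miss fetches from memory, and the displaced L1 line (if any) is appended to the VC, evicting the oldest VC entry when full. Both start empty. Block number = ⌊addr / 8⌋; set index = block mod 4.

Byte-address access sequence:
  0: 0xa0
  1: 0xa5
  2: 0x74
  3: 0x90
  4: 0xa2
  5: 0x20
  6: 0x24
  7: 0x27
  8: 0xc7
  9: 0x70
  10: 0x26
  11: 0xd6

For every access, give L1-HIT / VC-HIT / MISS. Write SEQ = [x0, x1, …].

SEQ = [MISS, L1-HIT, MISS, MISS, L1-HIT, MISS, L1-HIT, L1-HIT, MISS, VC-HIT, VC-HIT, MISS]

#0 0xa0→b20/s0 MISS; vc=[]
#1 0xa5→b20/s0 L1-HIT; vc=[]
#2 0x74→b14/s2 MISS; vc=[]
#3 0x90→b18/s2 MISS; vc=[14]
#4 0xa2→b20/s0 L1-HIT; vc=[14]
#5 0x20→b4/s0 MISS; vc=[14,20]
#6 0x24→b4/s0 L1-HIT; vc=[14,20]
#7 0x27→b4/s0 L1-HIT; vc=[14,20]
#8 0xc7→b24/s0 MISS; vc=[14,20,4]
#9 0x70→b14/s2 VC-HIT; vc=[18,20,4]
#10 0x26→b4/s0 VC-HIT; vc=[18,20,24]
#11 0xd6→b26/s2 MISS; vc=[20,24,14]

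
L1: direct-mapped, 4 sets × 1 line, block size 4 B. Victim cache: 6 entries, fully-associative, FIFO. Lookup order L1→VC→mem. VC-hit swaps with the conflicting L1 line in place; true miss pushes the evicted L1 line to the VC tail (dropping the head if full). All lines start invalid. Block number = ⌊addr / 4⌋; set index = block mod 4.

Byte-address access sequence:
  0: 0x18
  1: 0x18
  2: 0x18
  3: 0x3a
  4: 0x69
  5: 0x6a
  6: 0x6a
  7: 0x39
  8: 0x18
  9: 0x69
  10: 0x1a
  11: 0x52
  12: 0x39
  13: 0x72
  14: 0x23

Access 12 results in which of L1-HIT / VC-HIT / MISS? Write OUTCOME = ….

OUTCOME = VC-HIT

0: 0x18 (blk 6, set 2) → MISS  vc=[]
1: 0x18 (blk 6, set 2) → L1-HIT  vc=[]
2: 0x18 (blk 6, set 2) → L1-HIT  vc=[]
3: 0x3a (blk 14, set 2) → MISS  vc=[6]
4: 0x69 (blk 26, set 2) → MISS  vc=[6, 14]
5: 0x6a (blk 26, set 2) → L1-HIT  vc=[6, 14]
6: 0x6a (blk 26, set 2) → L1-HIT  vc=[6, 14]
7: 0x39 (blk 14, set 2) → VC-HIT  vc=[6, 26]
8: 0x18 (blk 6, set 2) → VC-HIT  vc=[14, 26]
9: 0x69 (blk 26, set 2) → VC-HIT  vc=[14, 6]
10: 0x1a (blk 6, set 2) → VC-HIT  vc=[14, 26]
11: 0x52 (blk 20, set 0) → MISS  vc=[14, 26]
12: 0x39 (blk 14, set 2) → VC-HIT  vc=[6, 26]
13: 0x72 (blk 28, set 0) → MISS  vc=[6, 26, 20]
14: 0x23 (blk 8, set 0) → MISS  vc=[6, 26, 20, 28]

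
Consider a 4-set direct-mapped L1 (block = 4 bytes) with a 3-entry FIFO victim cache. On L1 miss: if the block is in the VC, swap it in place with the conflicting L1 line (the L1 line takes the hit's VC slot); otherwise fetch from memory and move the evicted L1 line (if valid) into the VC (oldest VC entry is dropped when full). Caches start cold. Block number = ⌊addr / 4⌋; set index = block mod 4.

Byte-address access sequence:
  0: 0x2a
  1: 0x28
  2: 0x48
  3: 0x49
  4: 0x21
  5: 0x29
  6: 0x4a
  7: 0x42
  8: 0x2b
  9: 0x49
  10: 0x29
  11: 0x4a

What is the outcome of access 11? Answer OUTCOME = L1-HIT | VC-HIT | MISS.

OUTCOME = VC-HIT

  [0] addr=0x2a blk=10 s=2: MISS | VC []
  [1] addr=0x28 blk=10 s=2: L1-HIT | VC []
  [2] addr=0x48 blk=18 s=2: MISS | VC [10]
  [3] addr=0x49 blk=18 s=2: L1-HIT | VC [10]
  [4] addr=0x21 blk=8 s=0: MISS | VC [10]
  [5] addr=0x29 blk=10 s=2: VC-HIT | VC [18]
  [6] addr=0x4a blk=18 s=2: VC-HIT | VC [10]
  [7] addr=0x42 blk=16 s=0: MISS | VC [10, 8]
  [8] addr=0x2b blk=10 s=2: VC-HIT | VC [18, 8]
  [9] addr=0x49 blk=18 s=2: VC-HIT | VC [10, 8]
  [10] addr=0x29 blk=10 s=2: VC-HIT | VC [18, 8]
  [11] addr=0x4a blk=18 s=2: VC-HIT | VC [10, 8]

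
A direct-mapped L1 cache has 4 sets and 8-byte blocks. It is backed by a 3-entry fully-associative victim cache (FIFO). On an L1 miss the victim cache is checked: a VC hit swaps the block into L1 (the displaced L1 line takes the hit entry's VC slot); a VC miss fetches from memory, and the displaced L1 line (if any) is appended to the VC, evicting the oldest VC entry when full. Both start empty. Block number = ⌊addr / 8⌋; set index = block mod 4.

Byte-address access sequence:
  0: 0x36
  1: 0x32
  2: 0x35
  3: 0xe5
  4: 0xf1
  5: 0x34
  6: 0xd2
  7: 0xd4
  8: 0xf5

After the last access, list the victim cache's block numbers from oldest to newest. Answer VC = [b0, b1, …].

0: 0x36 (blk 6, set 2) → MISS  vc=[]
1: 0x32 (blk 6, set 2) → L1-HIT  vc=[]
2: 0x35 (blk 6, set 2) → L1-HIT  vc=[]
3: 0xe5 (blk 28, set 0) → MISS  vc=[]
4: 0xf1 (blk 30, set 2) → MISS  vc=[6]
5: 0x34 (blk 6, set 2) → VC-HIT  vc=[30]
6: 0xd2 (blk 26, set 2) → MISS  vc=[30, 6]
7: 0xd4 (blk 26, set 2) → L1-HIT  vc=[30, 6]
8: 0xf5 (blk 30, set 2) → VC-HIT  vc=[26, 6]

VC = [26, 6]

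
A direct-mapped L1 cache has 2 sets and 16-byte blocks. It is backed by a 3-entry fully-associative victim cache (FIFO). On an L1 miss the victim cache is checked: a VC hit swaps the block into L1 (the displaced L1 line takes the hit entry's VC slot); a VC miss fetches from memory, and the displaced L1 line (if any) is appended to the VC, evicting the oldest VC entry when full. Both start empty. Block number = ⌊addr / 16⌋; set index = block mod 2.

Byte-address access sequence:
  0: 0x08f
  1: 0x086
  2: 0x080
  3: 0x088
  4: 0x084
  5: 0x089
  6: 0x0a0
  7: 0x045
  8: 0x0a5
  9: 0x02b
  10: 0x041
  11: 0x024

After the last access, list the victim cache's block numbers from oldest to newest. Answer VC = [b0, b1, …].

VC = [8, 4, 10]

0: 0x8f (blk 8, set 0) → MISS  vc=[]
1: 0x86 (blk 8, set 0) → L1-HIT  vc=[]
2: 0x80 (blk 8, set 0) → L1-HIT  vc=[]
3: 0x88 (blk 8, set 0) → L1-HIT  vc=[]
4: 0x84 (blk 8, set 0) → L1-HIT  vc=[]
5: 0x89 (blk 8, set 0) → L1-HIT  vc=[]
6: 0xa0 (blk 10, set 0) → MISS  vc=[8]
7: 0x45 (blk 4, set 0) → MISS  vc=[8, 10]
8: 0xa5 (blk 10, set 0) → VC-HIT  vc=[8, 4]
9: 0x2b (blk 2, set 0) → MISS  vc=[8, 4, 10]
10: 0x41 (blk 4, set 0) → VC-HIT  vc=[8, 2, 10]
11: 0x24 (blk 2, set 0) → VC-HIT  vc=[8, 4, 10]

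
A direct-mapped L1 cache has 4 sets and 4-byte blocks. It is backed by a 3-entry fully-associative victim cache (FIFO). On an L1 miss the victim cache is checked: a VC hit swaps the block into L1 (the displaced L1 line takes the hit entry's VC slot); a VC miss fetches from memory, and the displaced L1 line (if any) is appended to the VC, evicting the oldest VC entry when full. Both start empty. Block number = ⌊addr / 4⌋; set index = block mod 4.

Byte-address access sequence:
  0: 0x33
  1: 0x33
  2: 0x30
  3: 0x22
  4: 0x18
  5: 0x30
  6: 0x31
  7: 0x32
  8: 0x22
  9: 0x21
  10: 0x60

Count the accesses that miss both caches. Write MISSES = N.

MISSES = 4

0: 0x33 (blk 12, set 0) → MISS  vc=[]
1: 0x33 (blk 12, set 0) → L1-HIT  vc=[]
2: 0x30 (blk 12, set 0) → L1-HIT  vc=[]
3: 0x22 (blk 8, set 0) → MISS  vc=[12]
4: 0x18 (blk 6, set 2) → MISS  vc=[12]
5: 0x30 (blk 12, set 0) → VC-HIT  vc=[8]
6: 0x31 (blk 12, set 0) → L1-HIT  vc=[8]
7: 0x32 (blk 12, set 0) → L1-HIT  vc=[8]
8: 0x22 (blk 8, set 0) → VC-HIT  vc=[12]
9: 0x21 (blk 8, set 0) → L1-HIT  vc=[12]
10: 0x60 (blk 24, set 0) → MISS  vc=[12, 8]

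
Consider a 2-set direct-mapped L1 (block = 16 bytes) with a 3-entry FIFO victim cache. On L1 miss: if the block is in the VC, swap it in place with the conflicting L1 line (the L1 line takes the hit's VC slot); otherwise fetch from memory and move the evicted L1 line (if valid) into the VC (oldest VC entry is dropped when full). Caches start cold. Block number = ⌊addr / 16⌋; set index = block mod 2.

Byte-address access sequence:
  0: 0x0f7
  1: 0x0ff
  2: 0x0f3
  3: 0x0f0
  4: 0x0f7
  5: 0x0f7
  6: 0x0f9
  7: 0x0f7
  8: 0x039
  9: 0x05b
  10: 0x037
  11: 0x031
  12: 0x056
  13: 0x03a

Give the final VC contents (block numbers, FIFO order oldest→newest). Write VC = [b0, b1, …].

0: 0xf7 (blk 15, set 1) → MISS  vc=[]
1: 0xff (blk 15, set 1) → L1-HIT  vc=[]
2: 0xf3 (blk 15, set 1) → L1-HIT  vc=[]
3: 0xf0 (blk 15, set 1) → L1-HIT  vc=[]
4: 0xf7 (blk 15, set 1) → L1-HIT  vc=[]
5: 0xf7 (blk 15, set 1) → L1-HIT  vc=[]
6: 0xf9 (blk 15, set 1) → L1-HIT  vc=[]
7: 0xf7 (blk 15, set 1) → L1-HIT  vc=[]
8: 0x39 (blk 3, set 1) → MISS  vc=[15]
9: 0x5b (blk 5, set 1) → MISS  vc=[15, 3]
10: 0x37 (blk 3, set 1) → VC-HIT  vc=[15, 5]
11: 0x31 (blk 3, set 1) → L1-HIT  vc=[15, 5]
12: 0x56 (blk 5, set 1) → VC-HIT  vc=[15, 3]
13: 0x3a (blk 3, set 1) → VC-HIT  vc=[15, 5]

VC = [15, 5]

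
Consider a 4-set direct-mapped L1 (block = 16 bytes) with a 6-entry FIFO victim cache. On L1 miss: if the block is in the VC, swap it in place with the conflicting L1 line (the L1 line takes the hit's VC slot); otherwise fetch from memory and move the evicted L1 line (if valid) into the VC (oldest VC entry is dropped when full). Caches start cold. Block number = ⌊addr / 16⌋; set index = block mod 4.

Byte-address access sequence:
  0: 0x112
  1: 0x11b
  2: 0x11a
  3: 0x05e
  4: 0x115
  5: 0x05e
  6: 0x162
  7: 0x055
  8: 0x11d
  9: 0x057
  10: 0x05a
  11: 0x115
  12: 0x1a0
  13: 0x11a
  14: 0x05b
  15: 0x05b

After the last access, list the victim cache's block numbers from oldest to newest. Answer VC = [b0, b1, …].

#0 0x112→b17/s1 MISS; vc=[]
#1 0x11b→b17/s1 L1-HIT; vc=[]
#2 0x11a→b17/s1 L1-HIT; vc=[]
#3 0x5e→b5/s1 MISS; vc=[17]
#4 0x115→b17/s1 VC-HIT; vc=[5]
#5 0x5e→b5/s1 VC-HIT; vc=[17]
#6 0x162→b22/s2 MISS; vc=[17]
#7 0x55→b5/s1 L1-HIT; vc=[17]
#8 0x11d→b17/s1 VC-HIT; vc=[5]
#9 0x57→b5/s1 VC-HIT; vc=[17]
#10 0x5a→b5/s1 L1-HIT; vc=[17]
#11 0x115→b17/s1 VC-HIT; vc=[5]
#12 0x1a0→b26/s2 MISS; vc=[5,22]
#13 0x11a→b17/s1 L1-HIT; vc=[5,22]
#14 0x5b→b5/s1 VC-HIT; vc=[17,22]
#15 0x5b→b5/s1 L1-HIT; vc=[17,22]

VC = [17, 22]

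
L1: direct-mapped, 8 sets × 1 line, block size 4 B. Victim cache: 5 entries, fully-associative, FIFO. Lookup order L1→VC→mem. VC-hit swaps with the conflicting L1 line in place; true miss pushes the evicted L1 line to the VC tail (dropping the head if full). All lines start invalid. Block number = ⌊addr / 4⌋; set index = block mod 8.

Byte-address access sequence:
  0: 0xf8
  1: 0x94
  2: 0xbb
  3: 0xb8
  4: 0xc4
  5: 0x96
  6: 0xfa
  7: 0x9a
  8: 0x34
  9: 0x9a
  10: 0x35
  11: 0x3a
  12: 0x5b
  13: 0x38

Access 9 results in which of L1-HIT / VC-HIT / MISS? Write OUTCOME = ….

OUTCOME = L1-HIT

#0 0xf8→b62/s6 MISS; vc=[]
#1 0x94→b37/s5 MISS; vc=[]
#2 0xbb→b46/s6 MISS; vc=[62]
#3 0xb8→b46/s6 L1-HIT; vc=[62]
#4 0xc4→b49/s1 MISS; vc=[62]
#5 0x96→b37/s5 L1-HIT; vc=[62]
#6 0xfa→b62/s6 VC-HIT; vc=[46]
#7 0x9a→b38/s6 MISS; vc=[46,62]
#8 0x34→b13/s5 MISS; vc=[46,62,37]
#9 0x9a→b38/s6 L1-HIT; vc=[46,62,37]
#10 0x35→b13/s5 L1-HIT; vc=[46,62,37]
#11 0x3a→b14/s6 MISS; vc=[46,62,37,38]
#12 0x5b→b22/s6 MISS; vc=[46,62,37,38,14]
#13 0x38→b14/s6 VC-HIT; vc=[46,62,37,38,22]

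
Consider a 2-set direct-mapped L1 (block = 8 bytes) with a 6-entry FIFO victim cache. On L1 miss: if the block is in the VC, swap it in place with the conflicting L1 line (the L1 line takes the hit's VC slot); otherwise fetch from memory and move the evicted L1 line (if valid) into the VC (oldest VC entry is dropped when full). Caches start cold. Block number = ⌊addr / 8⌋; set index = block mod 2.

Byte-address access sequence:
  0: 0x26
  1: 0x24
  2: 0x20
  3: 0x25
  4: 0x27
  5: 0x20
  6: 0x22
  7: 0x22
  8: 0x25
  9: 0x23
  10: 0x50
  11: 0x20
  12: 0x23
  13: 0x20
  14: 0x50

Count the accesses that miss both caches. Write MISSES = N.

0: 0x26 (blk 4, set 0) → MISS  vc=[]
1: 0x24 (blk 4, set 0) → L1-HIT  vc=[]
2: 0x20 (blk 4, set 0) → L1-HIT  vc=[]
3: 0x25 (blk 4, set 0) → L1-HIT  vc=[]
4: 0x27 (blk 4, set 0) → L1-HIT  vc=[]
5: 0x20 (blk 4, set 0) → L1-HIT  vc=[]
6: 0x22 (blk 4, set 0) → L1-HIT  vc=[]
7: 0x22 (blk 4, set 0) → L1-HIT  vc=[]
8: 0x25 (blk 4, set 0) → L1-HIT  vc=[]
9: 0x23 (blk 4, set 0) → L1-HIT  vc=[]
10: 0x50 (blk 10, set 0) → MISS  vc=[4]
11: 0x20 (blk 4, set 0) → VC-HIT  vc=[10]
12: 0x23 (blk 4, set 0) → L1-HIT  vc=[10]
13: 0x20 (blk 4, set 0) → L1-HIT  vc=[10]
14: 0x50 (blk 10, set 0) → VC-HIT  vc=[4]

MISSES = 2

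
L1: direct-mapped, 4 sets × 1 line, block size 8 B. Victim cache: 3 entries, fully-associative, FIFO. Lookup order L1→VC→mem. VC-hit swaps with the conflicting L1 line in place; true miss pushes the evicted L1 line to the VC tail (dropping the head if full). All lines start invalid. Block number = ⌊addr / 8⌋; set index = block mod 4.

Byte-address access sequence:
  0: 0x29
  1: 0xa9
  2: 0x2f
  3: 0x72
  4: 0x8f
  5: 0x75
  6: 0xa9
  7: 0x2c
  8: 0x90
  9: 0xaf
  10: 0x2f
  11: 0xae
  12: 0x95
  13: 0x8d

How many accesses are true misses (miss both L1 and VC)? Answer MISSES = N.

MISSES = 5

0: 0x29 (blk 5, set 1) → MISS  vc=[]
1: 0xa9 (blk 21, set 1) → MISS  vc=[5]
2: 0x2f (blk 5, set 1) → VC-HIT  vc=[21]
3: 0x72 (blk 14, set 2) → MISS  vc=[21]
4: 0x8f (blk 17, set 1) → MISS  vc=[21, 5]
5: 0x75 (blk 14, set 2) → L1-HIT  vc=[21, 5]
6: 0xa9 (blk 21, set 1) → VC-HIT  vc=[17, 5]
7: 0x2c (blk 5, set 1) → VC-HIT  vc=[17, 21]
8: 0x90 (blk 18, set 2) → MISS  vc=[17, 21, 14]
9: 0xaf (blk 21, set 1) → VC-HIT  vc=[17, 5, 14]
10: 0x2f (blk 5, set 1) → VC-HIT  vc=[17, 21, 14]
11: 0xae (blk 21, set 1) → VC-HIT  vc=[17, 5, 14]
12: 0x95 (blk 18, set 2) → L1-HIT  vc=[17, 5, 14]
13: 0x8d (blk 17, set 1) → VC-HIT  vc=[21, 5, 14]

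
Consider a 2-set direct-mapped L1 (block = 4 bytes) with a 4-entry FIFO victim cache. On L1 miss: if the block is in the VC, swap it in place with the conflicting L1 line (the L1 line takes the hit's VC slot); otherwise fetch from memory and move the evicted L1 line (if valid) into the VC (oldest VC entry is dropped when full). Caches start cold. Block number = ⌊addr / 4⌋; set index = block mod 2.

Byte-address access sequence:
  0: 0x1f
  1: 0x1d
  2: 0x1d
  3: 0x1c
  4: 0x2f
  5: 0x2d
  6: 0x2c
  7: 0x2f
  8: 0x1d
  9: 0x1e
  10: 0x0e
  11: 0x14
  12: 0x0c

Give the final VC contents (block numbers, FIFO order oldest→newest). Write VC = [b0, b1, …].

#0 0x1f→b7/s1 MISS; vc=[]
#1 0x1d→b7/s1 L1-HIT; vc=[]
#2 0x1d→b7/s1 L1-HIT; vc=[]
#3 0x1c→b7/s1 L1-HIT; vc=[]
#4 0x2f→b11/s1 MISS; vc=[7]
#5 0x2d→b11/s1 L1-HIT; vc=[7]
#6 0x2c→b11/s1 L1-HIT; vc=[7]
#7 0x2f→b11/s1 L1-HIT; vc=[7]
#8 0x1d→b7/s1 VC-HIT; vc=[11]
#9 0x1e→b7/s1 L1-HIT; vc=[11]
#10 0xe→b3/s1 MISS; vc=[11,7]
#11 0x14→b5/s1 MISS; vc=[11,7,3]
#12 0xc→b3/s1 VC-HIT; vc=[11,7,5]

VC = [11, 7, 5]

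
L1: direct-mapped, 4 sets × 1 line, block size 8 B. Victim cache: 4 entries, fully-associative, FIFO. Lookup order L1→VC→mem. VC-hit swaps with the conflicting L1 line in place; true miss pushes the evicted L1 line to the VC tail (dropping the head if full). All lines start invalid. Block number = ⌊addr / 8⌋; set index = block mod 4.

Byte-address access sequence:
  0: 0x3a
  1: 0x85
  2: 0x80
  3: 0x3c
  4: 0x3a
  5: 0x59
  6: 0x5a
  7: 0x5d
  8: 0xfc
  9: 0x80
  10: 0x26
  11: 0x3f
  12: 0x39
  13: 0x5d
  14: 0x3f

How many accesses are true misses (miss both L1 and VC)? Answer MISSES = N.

MISSES = 5

0: 0x3a (blk 7, set 3) → MISS  vc=[]
1: 0x85 (blk 16, set 0) → MISS  vc=[]
2: 0x80 (blk 16, set 0) → L1-HIT  vc=[]
3: 0x3c (blk 7, set 3) → L1-HIT  vc=[]
4: 0x3a (blk 7, set 3) → L1-HIT  vc=[]
5: 0x59 (blk 11, set 3) → MISS  vc=[7]
6: 0x5a (blk 11, set 3) → L1-HIT  vc=[7]
7: 0x5d (blk 11, set 3) → L1-HIT  vc=[7]
8: 0xfc (blk 31, set 3) → MISS  vc=[7, 11]
9: 0x80 (blk 16, set 0) → L1-HIT  vc=[7, 11]
10: 0x26 (blk 4, set 0) → MISS  vc=[7, 11, 16]
11: 0x3f (blk 7, set 3) → VC-HIT  vc=[31, 11, 16]
12: 0x39 (blk 7, set 3) → L1-HIT  vc=[31, 11, 16]
13: 0x5d (blk 11, set 3) → VC-HIT  vc=[31, 7, 16]
14: 0x3f (blk 7, set 3) → VC-HIT  vc=[31, 11, 16]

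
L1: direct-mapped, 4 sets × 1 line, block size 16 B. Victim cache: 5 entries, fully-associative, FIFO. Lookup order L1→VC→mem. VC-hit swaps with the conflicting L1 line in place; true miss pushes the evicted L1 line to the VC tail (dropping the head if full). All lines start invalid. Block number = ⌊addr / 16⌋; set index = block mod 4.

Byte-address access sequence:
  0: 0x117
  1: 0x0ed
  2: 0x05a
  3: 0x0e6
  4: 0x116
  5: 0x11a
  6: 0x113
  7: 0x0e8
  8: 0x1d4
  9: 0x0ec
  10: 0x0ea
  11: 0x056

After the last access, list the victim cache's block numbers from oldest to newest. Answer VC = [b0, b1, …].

VC = [29, 17]

  [0] addr=0x117 blk=17 s=1: MISS | VC []
  [1] addr=0xed blk=14 s=2: MISS | VC []
  [2] addr=0x5a blk=5 s=1: MISS | VC [17]
  [3] addr=0xe6 blk=14 s=2: L1-HIT | VC [17]
  [4] addr=0x116 blk=17 s=1: VC-HIT | VC [5]
  [5] addr=0x11a blk=17 s=1: L1-HIT | VC [5]
  [6] addr=0x113 blk=17 s=1: L1-HIT | VC [5]
  [7] addr=0xe8 blk=14 s=2: L1-HIT | VC [5]
  [8] addr=0x1d4 blk=29 s=1: MISS | VC [5, 17]
  [9] addr=0xec blk=14 s=2: L1-HIT | VC [5, 17]
  [10] addr=0xea blk=14 s=2: L1-HIT | VC [5, 17]
  [11] addr=0x56 blk=5 s=1: VC-HIT | VC [29, 17]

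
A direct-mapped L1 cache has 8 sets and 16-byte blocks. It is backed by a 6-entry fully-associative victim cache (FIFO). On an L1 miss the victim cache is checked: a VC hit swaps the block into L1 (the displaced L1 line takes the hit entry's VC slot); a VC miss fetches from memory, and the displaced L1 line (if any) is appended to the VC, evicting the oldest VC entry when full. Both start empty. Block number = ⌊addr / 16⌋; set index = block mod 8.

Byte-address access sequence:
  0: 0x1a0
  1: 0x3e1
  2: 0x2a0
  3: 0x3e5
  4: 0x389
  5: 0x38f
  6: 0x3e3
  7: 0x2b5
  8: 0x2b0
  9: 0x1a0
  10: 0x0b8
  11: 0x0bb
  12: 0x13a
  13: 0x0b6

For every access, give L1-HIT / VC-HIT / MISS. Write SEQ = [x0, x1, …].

#0 0x1a0→b26/s2 MISS; vc=[]
#1 0x3e1→b62/s6 MISS; vc=[]
#2 0x2a0→b42/s2 MISS; vc=[26]
#3 0x3e5→b62/s6 L1-HIT; vc=[26]
#4 0x389→b56/s0 MISS; vc=[26]
#5 0x38f→b56/s0 L1-HIT; vc=[26]
#6 0x3e3→b62/s6 L1-HIT; vc=[26]
#7 0x2b5→b43/s3 MISS; vc=[26]
#8 0x2b0→b43/s3 L1-HIT; vc=[26]
#9 0x1a0→b26/s2 VC-HIT; vc=[42]
#10 0xb8→b11/s3 MISS; vc=[42,43]
#11 0xbb→b11/s3 L1-HIT; vc=[42,43]
#12 0x13a→b19/s3 MISS; vc=[42,43,11]
#13 0xb6→b11/s3 VC-HIT; vc=[42,43,19]

SEQ = [MISS, MISS, MISS, L1-HIT, MISS, L1-HIT, L1-HIT, MISS, L1-HIT, VC-HIT, MISS, L1-HIT, MISS, VC-HIT]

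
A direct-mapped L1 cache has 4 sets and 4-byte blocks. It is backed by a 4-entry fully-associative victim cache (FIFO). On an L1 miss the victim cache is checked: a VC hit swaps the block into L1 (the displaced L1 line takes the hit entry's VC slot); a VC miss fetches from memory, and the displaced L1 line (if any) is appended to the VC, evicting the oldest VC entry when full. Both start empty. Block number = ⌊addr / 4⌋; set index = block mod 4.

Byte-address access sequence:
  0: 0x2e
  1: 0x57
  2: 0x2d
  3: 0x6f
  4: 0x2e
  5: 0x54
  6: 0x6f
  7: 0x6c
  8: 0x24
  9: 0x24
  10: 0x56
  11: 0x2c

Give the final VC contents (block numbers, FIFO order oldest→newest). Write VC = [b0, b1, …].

VC = [27, 9]

#0 0x2e→b11/s3 MISS; vc=[]
#1 0x57→b21/s1 MISS; vc=[]
#2 0x2d→b11/s3 L1-HIT; vc=[]
#3 0x6f→b27/s3 MISS; vc=[11]
#4 0x2e→b11/s3 VC-HIT; vc=[27]
#5 0x54→b21/s1 L1-HIT; vc=[27]
#6 0x6f→b27/s3 VC-HIT; vc=[11]
#7 0x6c→b27/s3 L1-HIT; vc=[11]
#8 0x24→b9/s1 MISS; vc=[11,21]
#9 0x24→b9/s1 L1-HIT; vc=[11,21]
#10 0x56→b21/s1 VC-HIT; vc=[11,9]
#11 0x2c→b11/s3 VC-HIT; vc=[27,9]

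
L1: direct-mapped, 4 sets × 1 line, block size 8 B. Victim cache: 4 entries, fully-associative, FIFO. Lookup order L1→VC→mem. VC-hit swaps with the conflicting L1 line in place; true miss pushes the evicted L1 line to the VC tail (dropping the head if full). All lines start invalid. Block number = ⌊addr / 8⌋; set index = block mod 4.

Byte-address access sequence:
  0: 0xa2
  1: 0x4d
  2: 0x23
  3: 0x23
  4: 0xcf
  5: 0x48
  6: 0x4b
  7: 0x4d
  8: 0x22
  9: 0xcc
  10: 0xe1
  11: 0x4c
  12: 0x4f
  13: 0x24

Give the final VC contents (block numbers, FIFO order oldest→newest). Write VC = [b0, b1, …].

  [0] addr=0xa2 blk=20 s=0: MISS | VC []
  [1] addr=0x4d blk=9 s=1: MISS | VC []
  [2] addr=0x23 blk=4 s=0: MISS | VC [20]
  [3] addr=0x23 blk=4 s=0: L1-HIT | VC [20]
  [4] addr=0xcf blk=25 s=1: MISS | VC [20, 9]
  [5] addr=0x48 blk=9 s=1: VC-HIT | VC [20, 25]
  [6] addr=0x4b blk=9 s=1: L1-HIT | VC [20, 25]
  [7] addr=0x4d blk=9 s=1: L1-HIT | VC [20, 25]
  [8] addr=0x22 blk=4 s=0: L1-HIT | VC [20, 25]
  [9] addr=0xcc blk=25 s=1: VC-HIT | VC [20, 9]
  [10] addr=0xe1 blk=28 s=0: MISS | VC [20, 9, 4]
  [11] addr=0x4c blk=9 s=1: VC-HIT | VC [20, 25, 4]
  [12] addr=0x4f blk=9 s=1: L1-HIT | VC [20, 25, 4]
  [13] addr=0x24 blk=4 s=0: VC-HIT | VC [20, 25, 28]

VC = [20, 25, 28]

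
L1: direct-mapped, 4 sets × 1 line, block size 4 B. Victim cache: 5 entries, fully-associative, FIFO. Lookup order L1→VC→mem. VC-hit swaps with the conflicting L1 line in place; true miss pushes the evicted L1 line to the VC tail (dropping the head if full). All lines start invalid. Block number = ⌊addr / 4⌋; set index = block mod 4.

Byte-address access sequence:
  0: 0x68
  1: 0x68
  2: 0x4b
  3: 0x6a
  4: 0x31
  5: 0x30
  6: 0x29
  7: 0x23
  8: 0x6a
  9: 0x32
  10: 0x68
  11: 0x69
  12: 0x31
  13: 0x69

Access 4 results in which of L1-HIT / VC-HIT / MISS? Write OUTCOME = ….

OUTCOME = MISS

  [0] addr=0x68 blk=26 s=2: MISS | VC []
  [1] addr=0x68 blk=26 s=2: L1-HIT | VC []
  [2] addr=0x4b blk=18 s=2: MISS | VC [26]
  [3] addr=0x6a blk=26 s=2: VC-HIT | VC [18]
  [4] addr=0x31 blk=12 s=0: MISS | VC [18]
  [5] addr=0x30 blk=12 s=0: L1-HIT | VC [18]
  [6] addr=0x29 blk=10 s=2: MISS | VC [18, 26]
  [7] addr=0x23 blk=8 s=0: MISS | VC [18, 26, 12]
  [8] addr=0x6a blk=26 s=2: VC-HIT | VC [18, 10, 12]
  [9] addr=0x32 blk=12 s=0: VC-HIT | VC [18, 10, 8]
  [10] addr=0x68 blk=26 s=2: L1-HIT | VC [18, 10, 8]
  [11] addr=0x69 blk=26 s=2: L1-HIT | VC [18, 10, 8]
  [12] addr=0x31 blk=12 s=0: L1-HIT | VC [18, 10, 8]
  [13] addr=0x69 blk=26 s=2: L1-HIT | VC [18, 10, 8]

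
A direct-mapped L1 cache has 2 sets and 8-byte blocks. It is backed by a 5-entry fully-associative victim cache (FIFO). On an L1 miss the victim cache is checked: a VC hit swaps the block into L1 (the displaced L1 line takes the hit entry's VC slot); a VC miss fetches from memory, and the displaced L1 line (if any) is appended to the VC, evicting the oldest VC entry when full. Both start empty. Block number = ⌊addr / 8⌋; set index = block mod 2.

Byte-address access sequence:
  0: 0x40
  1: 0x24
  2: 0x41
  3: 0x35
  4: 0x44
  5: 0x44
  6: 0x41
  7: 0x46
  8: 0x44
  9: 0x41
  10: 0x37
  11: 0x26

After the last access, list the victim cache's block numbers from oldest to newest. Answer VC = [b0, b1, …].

VC = [6, 8]

  [0] addr=0x40 blk=8 s=0: MISS | VC []
  [1] addr=0x24 blk=4 s=0: MISS | VC [8]
  [2] addr=0x41 blk=8 s=0: VC-HIT | VC [4]
  [3] addr=0x35 blk=6 s=0: MISS | VC [4, 8]
  [4] addr=0x44 blk=8 s=0: VC-HIT | VC [4, 6]
  [5] addr=0x44 blk=8 s=0: L1-HIT | VC [4, 6]
  [6] addr=0x41 blk=8 s=0: L1-HIT | VC [4, 6]
  [7] addr=0x46 blk=8 s=0: L1-HIT | VC [4, 6]
  [8] addr=0x44 blk=8 s=0: L1-HIT | VC [4, 6]
  [9] addr=0x41 blk=8 s=0: L1-HIT | VC [4, 6]
  [10] addr=0x37 blk=6 s=0: VC-HIT | VC [4, 8]
  [11] addr=0x26 blk=4 s=0: VC-HIT | VC [6, 8]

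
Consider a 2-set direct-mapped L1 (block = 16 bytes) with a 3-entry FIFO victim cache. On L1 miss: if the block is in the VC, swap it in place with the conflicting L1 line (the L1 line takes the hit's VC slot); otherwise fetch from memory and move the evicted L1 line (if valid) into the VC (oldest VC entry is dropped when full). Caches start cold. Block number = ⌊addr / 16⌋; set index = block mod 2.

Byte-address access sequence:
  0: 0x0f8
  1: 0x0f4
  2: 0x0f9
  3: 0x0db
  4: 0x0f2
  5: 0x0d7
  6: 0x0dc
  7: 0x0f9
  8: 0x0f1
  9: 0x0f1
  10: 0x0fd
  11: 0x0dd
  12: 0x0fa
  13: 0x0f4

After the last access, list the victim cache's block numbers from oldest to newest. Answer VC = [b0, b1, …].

VC = [13]

  [0] addr=0xf8 blk=15 s=1: MISS | VC []
  [1] addr=0xf4 blk=15 s=1: L1-HIT | VC []
  [2] addr=0xf9 blk=15 s=1: L1-HIT | VC []
  [3] addr=0xdb blk=13 s=1: MISS | VC [15]
  [4] addr=0xf2 blk=15 s=1: VC-HIT | VC [13]
  [5] addr=0xd7 blk=13 s=1: VC-HIT | VC [15]
  [6] addr=0xdc blk=13 s=1: L1-HIT | VC [15]
  [7] addr=0xf9 blk=15 s=1: VC-HIT | VC [13]
  [8] addr=0xf1 blk=15 s=1: L1-HIT | VC [13]
  [9] addr=0xf1 blk=15 s=1: L1-HIT | VC [13]
  [10] addr=0xfd blk=15 s=1: L1-HIT | VC [13]
  [11] addr=0xdd blk=13 s=1: VC-HIT | VC [15]
  [12] addr=0xfa blk=15 s=1: VC-HIT | VC [13]
  [13] addr=0xf4 blk=15 s=1: L1-HIT | VC [13]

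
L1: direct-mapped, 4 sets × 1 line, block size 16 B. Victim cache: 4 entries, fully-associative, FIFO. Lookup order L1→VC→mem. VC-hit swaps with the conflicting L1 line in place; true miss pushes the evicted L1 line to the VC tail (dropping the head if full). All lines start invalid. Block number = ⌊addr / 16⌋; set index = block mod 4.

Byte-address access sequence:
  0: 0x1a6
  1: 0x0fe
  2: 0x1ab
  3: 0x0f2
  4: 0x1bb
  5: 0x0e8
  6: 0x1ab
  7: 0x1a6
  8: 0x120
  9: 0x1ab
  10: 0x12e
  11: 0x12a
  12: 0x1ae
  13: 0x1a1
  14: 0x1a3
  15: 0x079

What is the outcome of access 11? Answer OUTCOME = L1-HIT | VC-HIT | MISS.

OUTCOME = L1-HIT

#0 0x1a6→b26/s2 MISS; vc=[]
#1 0xfe→b15/s3 MISS; vc=[]
#2 0x1ab→b26/s2 L1-HIT; vc=[]
#3 0xf2→b15/s3 L1-HIT; vc=[]
#4 0x1bb→b27/s3 MISS; vc=[15]
#5 0xe8→b14/s2 MISS; vc=[15,26]
#6 0x1ab→b26/s2 VC-HIT; vc=[15,14]
#7 0x1a6→b26/s2 L1-HIT; vc=[15,14]
#8 0x120→b18/s2 MISS; vc=[15,14,26]
#9 0x1ab→b26/s2 VC-HIT; vc=[15,14,18]
#10 0x12e→b18/s2 VC-HIT; vc=[15,14,26]
#11 0x12a→b18/s2 L1-HIT; vc=[15,14,26]
#12 0x1ae→b26/s2 VC-HIT; vc=[15,14,18]
#13 0x1a1→b26/s2 L1-HIT; vc=[15,14,18]
#14 0x1a3→b26/s2 L1-HIT; vc=[15,14,18]
#15 0x79→b7/s3 MISS; vc=[15,14,18,27]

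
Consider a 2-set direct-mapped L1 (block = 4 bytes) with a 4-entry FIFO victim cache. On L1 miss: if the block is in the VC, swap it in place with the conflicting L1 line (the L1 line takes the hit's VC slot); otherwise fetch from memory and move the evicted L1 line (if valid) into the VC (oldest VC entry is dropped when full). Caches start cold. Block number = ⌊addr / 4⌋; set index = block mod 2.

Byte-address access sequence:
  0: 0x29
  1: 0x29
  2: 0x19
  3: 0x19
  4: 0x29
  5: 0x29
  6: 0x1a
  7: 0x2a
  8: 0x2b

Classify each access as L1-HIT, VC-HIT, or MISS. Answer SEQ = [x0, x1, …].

SEQ = [MISS, L1-HIT, MISS, L1-HIT, VC-HIT, L1-HIT, VC-HIT, VC-HIT, L1-HIT]

  [0] addr=0x29 blk=10 s=0: MISS | VC []
  [1] addr=0x29 blk=10 s=0: L1-HIT | VC []
  [2] addr=0x19 blk=6 s=0: MISS | VC [10]
  [3] addr=0x19 blk=6 s=0: L1-HIT | VC [10]
  [4] addr=0x29 blk=10 s=0: VC-HIT | VC [6]
  [5] addr=0x29 blk=10 s=0: L1-HIT | VC [6]
  [6] addr=0x1a blk=6 s=0: VC-HIT | VC [10]
  [7] addr=0x2a blk=10 s=0: VC-HIT | VC [6]
  [8] addr=0x2b blk=10 s=0: L1-HIT | VC [6]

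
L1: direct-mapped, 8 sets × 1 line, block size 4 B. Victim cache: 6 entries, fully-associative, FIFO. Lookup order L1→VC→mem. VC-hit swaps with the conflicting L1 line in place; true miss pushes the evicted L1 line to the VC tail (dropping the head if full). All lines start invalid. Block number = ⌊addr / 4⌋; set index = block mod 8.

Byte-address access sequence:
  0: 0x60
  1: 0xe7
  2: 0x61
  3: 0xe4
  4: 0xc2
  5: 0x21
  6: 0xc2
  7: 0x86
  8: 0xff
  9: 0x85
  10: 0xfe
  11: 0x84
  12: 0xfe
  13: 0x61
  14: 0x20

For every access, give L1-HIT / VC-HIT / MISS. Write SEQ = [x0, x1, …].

SEQ = [MISS, MISS, L1-HIT, L1-HIT, MISS, MISS, VC-HIT, MISS, MISS, L1-HIT, L1-HIT, L1-HIT, L1-HIT, VC-HIT, VC-HIT]

#0 0x60→b24/s0 MISS; vc=[]
#1 0xe7→b57/s1 MISS; vc=[]
#2 0x61→b24/s0 L1-HIT; vc=[]
#3 0xe4→b57/s1 L1-HIT; vc=[]
#4 0xc2→b48/s0 MISS; vc=[24]
#5 0x21→b8/s0 MISS; vc=[24,48]
#6 0xc2→b48/s0 VC-HIT; vc=[24,8]
#7 0x86→b33/s1 MISS; vc=[24,8,57]
#8 0xff→b63/s7 MISS; vc=[24,8,57]
#9 0x85→b33/s1 L1-HIT; vc=[24,8,57]
#10 0xfe→b63/s7 L1-HIT; vc=[24,8,57]
#11 0x84→b33/s1 L1-HIT; vc=[24,8,57]
#12 0xfe→b63/s7 L1-HIT; vc=[24,8,57]
#13 0x61→b24/s0 VC-HIT; vc=[48,8,57]
#14 0x20→b8/s0 VC-HIT; vc=[48,24,57]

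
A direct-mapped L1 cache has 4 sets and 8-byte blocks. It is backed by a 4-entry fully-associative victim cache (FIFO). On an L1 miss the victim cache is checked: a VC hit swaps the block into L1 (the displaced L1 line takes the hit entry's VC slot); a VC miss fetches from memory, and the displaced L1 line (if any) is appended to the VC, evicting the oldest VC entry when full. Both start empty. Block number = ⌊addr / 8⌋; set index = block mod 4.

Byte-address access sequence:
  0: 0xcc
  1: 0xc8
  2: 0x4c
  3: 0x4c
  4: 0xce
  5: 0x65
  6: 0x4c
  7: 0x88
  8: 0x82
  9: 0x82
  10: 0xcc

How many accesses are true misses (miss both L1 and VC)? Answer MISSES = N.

  [0] addr=0xcc blk=25 s=1: MISS | VC []
  [1] addr=0xc8 blk=25 s=1: L1-HIT | VC []
  [2] addr=0x4c blk=9 s=1: MISS | VC [25]
  [3] addr=0x4c blk=9 s=1: L1-HIT | VC [25]
  [4] addr=0xce blk=25 s=1: VC-HIT | VC [9]
  [5] addr=0x65 blk=12 s=0: MISS | VC [9]
  [6] addr=0x4c blk=9 s=1: VC-HIT | VC [25]
  [7] addr=0x88 blk=17 s=1: MISS | VC [25, 9]
  [8] addr=0x82 blk=16 s=0: MISS | VC [25, 9, 12]
  [9] addr=0x82 blk=16 s=0: L1-HIT | VC [25, 9, 12]
  [10] addr=0xcc blk=25 s=1: VC-HIT | VC [17, 9, 12]

MISSES = 5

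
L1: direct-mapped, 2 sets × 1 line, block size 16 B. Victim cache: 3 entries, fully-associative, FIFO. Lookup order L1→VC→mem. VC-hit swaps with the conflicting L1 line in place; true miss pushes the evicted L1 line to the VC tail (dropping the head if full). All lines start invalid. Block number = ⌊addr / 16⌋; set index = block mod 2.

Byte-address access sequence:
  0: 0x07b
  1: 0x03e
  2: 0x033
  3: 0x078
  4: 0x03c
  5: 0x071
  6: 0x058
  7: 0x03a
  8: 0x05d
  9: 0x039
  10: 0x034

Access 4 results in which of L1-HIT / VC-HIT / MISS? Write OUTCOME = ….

#0 0x7b→b7/s1 MISS; vc=[]
#1 0x3e→b3/s1 MISS; vc=[7]
#2 0x33→b3/s1 L1-HIT; vc=[7]
#3 0x78→b7/s1 VC-HIT; vc=[3]
#4 0x3c→b3/s1 VC-HIT; vc=[7]
#5 0x71→b7/s1 VC-HIT; vc=[3]
#6 0x58→b5/s1 MISS; vc=[3,7]
#7 0x3a→b3/s1 VC-HIT; vc=[5,7]
#8 0x5d→b5/s1 VC-HIT; vc=[3,7]
#9 0x39→b3/s1 VC-HIT; vc=[5,7]
#10 0x34→b3/s1 L1-HIT; vc=[5,7]

OUTCOME = VC-HIT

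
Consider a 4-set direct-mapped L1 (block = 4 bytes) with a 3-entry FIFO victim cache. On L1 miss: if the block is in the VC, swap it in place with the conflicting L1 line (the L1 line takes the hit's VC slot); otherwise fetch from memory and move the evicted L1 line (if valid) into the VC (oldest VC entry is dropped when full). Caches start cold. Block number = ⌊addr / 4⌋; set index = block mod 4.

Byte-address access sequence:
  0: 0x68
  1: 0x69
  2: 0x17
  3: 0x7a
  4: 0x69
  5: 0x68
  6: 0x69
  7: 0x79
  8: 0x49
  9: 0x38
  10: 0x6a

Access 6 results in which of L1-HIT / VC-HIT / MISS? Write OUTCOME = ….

OUTCOME = L1-HIT

  [0] addr=0x68 blk=26 s=2: MISS | VC []
  [1] addr=0x69 blk=26 s=2: L1-HIT | VC []
  [2] addr=0x17 blk=5 s=1: MISS | VC []
  [3] addr=0x7a blk=30 s=2: MISS | VC [26]
  [4] addr=0x69 blk=26 s=2: VC-HIT | VC [30]
  [5] addr=0x68 blk=26 s=2: L1-HIT | VC [30]
  [6] addr=0x69 blk=26 s=2: L1-HIT | VC [30]
  [7] addr=0x79 blk=30 s=2: VC-HIT | VC [26]
  [8] addr=0x49 blk=18 s=2: MISS | VC [26, 30]
  [9] addr=0x38 blk=14 s=2: MISS | VC [26, 30, 18]
  [10] addr=0x6a blk=26 s=2: VC-HIT | VC [14, 30, 18]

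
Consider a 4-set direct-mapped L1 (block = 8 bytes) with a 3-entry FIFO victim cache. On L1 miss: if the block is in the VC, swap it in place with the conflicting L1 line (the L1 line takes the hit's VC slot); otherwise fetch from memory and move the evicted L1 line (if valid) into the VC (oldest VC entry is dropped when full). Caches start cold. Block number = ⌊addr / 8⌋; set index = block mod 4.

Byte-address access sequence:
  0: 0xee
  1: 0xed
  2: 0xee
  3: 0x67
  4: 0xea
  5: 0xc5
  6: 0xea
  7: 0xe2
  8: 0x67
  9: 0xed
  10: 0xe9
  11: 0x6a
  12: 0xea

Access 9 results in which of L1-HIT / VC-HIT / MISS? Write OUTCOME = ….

OUTCOME = L1-HIT

  [0] addr=0xee blk=29 s=1: MISS | VC []
  [1] addr=0xed blk=29 s=1: L1-HIT | VC []
  [2] addr=0xee blk=29 s=1: L1-HIT | VC []
  [3] addr=0x67 blk=12 s=0: MISS | VC []
  [4] addr=0xea blk=29 s=1: L1-HIT | VC []
  [5] addr=0xc5 blk=24 s=0: MISS | VC [12]
  [6] addr=0xea blk=29 s=1: L1-HIT | VC [12]
  [7] addr=0xe2 blk=28 s=0: MISS | VC [12, 24]
  [8] addr=0x67 blk=12 s=0: VC-HIT | VC [28, 24]
  [9] addr=0xed blk=29 s=1: L1-HIT | VC [28, 24]
  [10] addr=0xe9 blk=29 s=1: L1-HIT | VC [28, 24]
  [11] addr=0x6a blk=13 s=1: MISS | VC [28, 24, 29]
  [12] addr=0xea blk=29 s=1: VC-HIT | VC [28, 24, 13]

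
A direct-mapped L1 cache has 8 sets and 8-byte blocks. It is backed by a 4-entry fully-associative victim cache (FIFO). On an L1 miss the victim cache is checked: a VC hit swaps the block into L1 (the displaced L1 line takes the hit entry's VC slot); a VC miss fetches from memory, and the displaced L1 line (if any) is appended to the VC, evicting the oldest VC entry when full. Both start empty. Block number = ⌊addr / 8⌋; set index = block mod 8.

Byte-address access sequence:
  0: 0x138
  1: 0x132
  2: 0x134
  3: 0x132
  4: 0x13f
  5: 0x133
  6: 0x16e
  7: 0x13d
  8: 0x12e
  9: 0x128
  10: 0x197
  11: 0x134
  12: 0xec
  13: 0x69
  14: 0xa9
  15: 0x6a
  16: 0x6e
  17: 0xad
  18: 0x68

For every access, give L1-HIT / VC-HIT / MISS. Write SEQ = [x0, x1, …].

SEQ = [MISS, MISS, L1-HIT, L1-HIT, L1-HIT, L1-HIT, MISS, L1-HIT, MISS, L1-HIT, MISS, L1-HIT, MISS, MISS, MISS, VC-HIT, L1-HIT, VC-HIT, VC-HIT]

#0 0x138→b39/s7 MISS; vc=[]
#1 0x132→b38/s6 MISS; vc=[]
#2 0x134→b38/s6 L1-HIT; vc=[]
#3 0x132→b38/s6 L1-HIT; vc=[]
#4 0x13f→b39/s7 L1-HIT; vc=[]
#5 0x133→b38/s6 L1-HIT; vc=[]
#6 0x16e→b45/s5 MISS; vc=[]
#7 0x13d→b39/s7 L1-HIT; vc=[]
#8 0x12e→b37/s5 MISS; vc=[45]
#9 0x128→b37/s5 L1-HIT; vc=[45]
#10 0x197→b50/s2 MISS; vc=[45]
#11 0x134→b38/s6 L1-HIT; vc=[45]
#12 0xec→b29/s5 MISS; vc=[45,37]
#13 0x69→b13/s5 MISS; vc=[45,37,29]
#14 0xa9→b21/s5 MISS; vc=[45,37,29,13]
#15 0x6a→b13/s5 VC-HIT; vc=[45,37,29,21]
#16 0x6e→b13/s5 L1-HIT; vc=[45,37,29,21]
#17 0xad→b21/s5 VC-HIT; vc=[45,37,29,13]
#18 0x68→b13/s5 VC-HIT; vc=[45,37,29,21]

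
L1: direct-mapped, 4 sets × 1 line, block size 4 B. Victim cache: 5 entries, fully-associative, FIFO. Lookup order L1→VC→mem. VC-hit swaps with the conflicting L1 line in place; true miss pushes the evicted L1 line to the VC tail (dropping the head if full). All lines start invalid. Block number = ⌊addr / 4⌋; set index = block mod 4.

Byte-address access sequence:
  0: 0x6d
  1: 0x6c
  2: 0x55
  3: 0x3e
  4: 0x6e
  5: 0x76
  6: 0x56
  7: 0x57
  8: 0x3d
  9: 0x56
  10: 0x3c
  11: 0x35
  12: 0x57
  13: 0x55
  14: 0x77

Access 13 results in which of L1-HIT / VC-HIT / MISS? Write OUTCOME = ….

0: 0x6d (blk 27, set 3) → MISS  vc=[]
1: 0x6c (blk 27, set 3) → L1-HIT  vc=[]
2: 0x55 (blk 21, set 1) → MISS  vc=[]
3: 0x3e (blk 15, set 3) → MISS  vc=[27]
4: 0x6e (blk 27, set 3) → VC-HIT  vc=[15]
5: 0x76 (blk 29, set 1) → MISS  vc=[15, 21]
6: 0x56 (blk 21, set 1) → VC-HIT  vc=[15, 29]
7: 0x57 (blk 21, set 1) → L1-HIT  vc=[15, 29]
8: 0x3d (blk 15, set 3) → VC-HIT  vc=[27, 29]
9: 0x56 (blk 21, set 1) → L1-HIT  vc=[27, 29]
10: 0x3c (blk 15, set 3) → L1-HIT  vc=[27, 29]
11: 0x35 (blk 13, set 1) → MISS  vc=[27, 29, 21]
12: 0x57 (blk 21, set 1) → VC-HIT  vc=[27, 29, 13]
13: 0x55 (blk 21, set 1) → L1-HIT  vc=[27, 29, 13]
14: 0x77 (blk 29, set 1) → VC-HIT  vc=[27, 21, 13]

OUTCOME = L1-HIT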